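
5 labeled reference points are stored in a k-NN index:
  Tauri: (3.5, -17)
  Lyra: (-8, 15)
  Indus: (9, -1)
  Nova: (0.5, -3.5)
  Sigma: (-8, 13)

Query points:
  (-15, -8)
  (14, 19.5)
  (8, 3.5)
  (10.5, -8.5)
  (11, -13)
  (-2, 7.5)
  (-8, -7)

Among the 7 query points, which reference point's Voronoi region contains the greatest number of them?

Indus

(-15, -8) — d² to each: Tauri:423.25, Lyra:578, Indus:625, Nova:260.5, Sigma:490 → nearest is Nova
(14, 19.5) — d² to each: Tauri:1442.5, Lyra:504.25, Indus:445.25, Nova:711.25, Sigma:526.25 → nearest is Indus
(8, 3.5) — d² to each: Tauri:440.5, Lyra:388.25, Indus:21.25, Nova:105.25, Sigma:346.25 → nearest is Indus
(10.5, -8.5) — d² to each: Tauri:121.25, Lyra:894.5, Indus:58.5, Nova:125, Sigma:804.5 → nearest is Indus
(11, -13) — d² to each: Tauri:72.25, Lyra:1145, Indus:148, Nova:200.5, Sigma:1037 → nearest is Tauri
(-2, 7.5) — d² to each: Tauri:630.5, Lyra:92.25, Indus:193.25, Nova:127.25, Sigma:66.25 → nearest is Sigma
(-8, -7) — d² to each: Tauri:232.25, Lyra:484, Indus:325, Nova:84.5, Sigma:400 → nearest is Nova
Tally — Tauri:1, Indus:3, Nova:2, Sigma:1. Indus captures the most (3).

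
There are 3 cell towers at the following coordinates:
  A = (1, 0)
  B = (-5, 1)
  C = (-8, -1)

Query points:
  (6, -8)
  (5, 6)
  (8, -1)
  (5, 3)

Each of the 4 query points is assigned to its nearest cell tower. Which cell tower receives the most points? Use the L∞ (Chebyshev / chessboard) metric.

A

(6, -8) — d to each: A:8, B:11, C:14 → nearest is A
(5, 6) — d to each: A:6, B:10, C:13 → nearest is A
(8, -1) — d to each: A:7, B:13, C:16 → nearest is A
(5, 3) — d to each: A:4, B:10, C:13 → nearest is A
Tally — A:4. A captures the most (4).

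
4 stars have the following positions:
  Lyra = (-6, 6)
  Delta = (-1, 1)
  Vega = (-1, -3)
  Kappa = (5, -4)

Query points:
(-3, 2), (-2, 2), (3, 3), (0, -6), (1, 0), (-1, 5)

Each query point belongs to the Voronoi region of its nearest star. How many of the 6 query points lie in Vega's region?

1

(-3, 2) — d² to each: Lyra:25, Delta:5, Vega:29, Kappa:100 → nearest is Delta
(-2, 2) — d² to each: Lyra:32, Delta:2, Vega:26, Kappa:85 → nearest is Delta
(3, 3) — d² to each: Lyra:90, Delta:20, Vega:52, Kappa:53 → nearest is Delta
(0, -6) — d² to each: Lyra:180, Delta:50, Vega:10, Kappa:29 → nearest is Vega
(1, 0) — d² to each: Lyra:85, Delta:5, Vega:13, Kappa:32 → nearest is Delta
(-1, 5) — d² to each: Lyra:26, Delta:16, Vega:64, Kappa:117 → nearest is Delta
1 of the 6 points has Vega as nearest.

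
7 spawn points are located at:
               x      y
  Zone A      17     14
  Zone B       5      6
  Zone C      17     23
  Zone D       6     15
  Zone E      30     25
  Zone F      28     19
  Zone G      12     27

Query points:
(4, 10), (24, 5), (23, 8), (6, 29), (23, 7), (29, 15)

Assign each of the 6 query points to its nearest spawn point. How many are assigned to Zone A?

(4, 10) — d² to each: Zone A:185, Zone B:17, Zone C:338, Zone D:29, Zone E:901, Zone F:657, Zone G:353 → nearest is Zone B
(24, 5) — d² to each: Zone A:130, Zone B:362, Zone C:373, Zone D:424, Zone E:436, Zone F:212, Zone G:628 → nearest is Zone A
(23, 8) — d² to each: Zone A:72, Zone B:328, Zone C:261, Zone D:338, Zone E:338, Zone F:146, Zone G:482 → nearest is Zone A
(6, 29) — d² to each: Zone A:346, Zone B:530, Zone C:157, Zone D:196, Zone E:592, Zone F:584, Zone G:40 → nearest is Zone G
(23, 7) — d² to each: Zone A:85, Zone B:325, Zone C:292, Zone D:353, Zone E:373, Zone F:169, Zone G:521 → nearest is Zone A
(29, 15) — d² to each: Zone A:145, Zone B:657, Zone C:208, Zone D:529, Zone E:101, Zone F:17, Zone G:433 → nearest is Zone F
3 of the 6 points have Zone A as nearest.

3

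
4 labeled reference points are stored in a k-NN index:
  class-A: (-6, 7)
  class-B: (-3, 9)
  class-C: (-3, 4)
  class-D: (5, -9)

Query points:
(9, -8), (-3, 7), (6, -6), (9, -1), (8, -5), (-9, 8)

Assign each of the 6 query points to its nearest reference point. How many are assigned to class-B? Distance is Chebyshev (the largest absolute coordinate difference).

1

(9, -8) — d to each: class-A:15, class-B:17, class-C:12, class-D:4 → nearest is class-D
(-3, 7) — d to each: class-A:3, class-B:2, class-C:3, class-D:16 → nearest is class-B
(6, -6) — d to each: class-A:13, class-B:15, class-C:10, class-D:3 → nearest is class-D
(9, -1) — d to each: class-A:15, class-B:12, class-C:12, class-D:8 → nearest is class-D
(8, -5) — d to each: class-A:14, class-B:14, class-C:11, class-D:4 → nearest is class-D
(-9, 8) — d to each: class-A:3, class-B:6, class-C:6, class-D:17 → nearest is class-A
1 of the 6 points has class-B as nearest.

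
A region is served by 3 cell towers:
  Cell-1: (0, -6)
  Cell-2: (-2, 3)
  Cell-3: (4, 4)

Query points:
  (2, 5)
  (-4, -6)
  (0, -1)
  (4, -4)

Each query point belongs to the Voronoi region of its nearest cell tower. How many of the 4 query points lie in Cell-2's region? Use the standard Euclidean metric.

1

(2, 5) — d² to each: Cell-1:125, Cell-2:20, Cell-3:5 → nearest is Cell-3
(-4, -6) — d² to each: Cell-1:16, Cell-2:85, Cell-3:164 → nearest is Cell-1
(0, -1) — d² to each: Cell-1:25, Cell-2:20, Cell-3:41 → nearest is Cell-2
(4, -4) — d² to each: Cell-1:20, Cell-2:85, Cell-3:64 → nearest is Cell-1
1 of the 4 points has Cell-2 as nearest.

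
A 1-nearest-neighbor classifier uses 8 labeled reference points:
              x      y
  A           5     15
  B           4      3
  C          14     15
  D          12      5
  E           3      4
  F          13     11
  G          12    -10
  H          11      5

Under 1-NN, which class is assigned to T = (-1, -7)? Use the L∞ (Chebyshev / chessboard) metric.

d(T,A) = max(6, 22) = 22
d(T,B) = max(5, 10) = 10
d(T,C) = max(15, 22) = 22
d(T,D) = max(13, 12) = 13
d(T,E) = max(4, 11) = 11
d(T,F) = max(14, 18) = 18
d(T,G) = max(13, 3) = 13
d(T,H) = max(12, 12) = 12
The smallest is to B, so T lies in the Voronoi region of B.

B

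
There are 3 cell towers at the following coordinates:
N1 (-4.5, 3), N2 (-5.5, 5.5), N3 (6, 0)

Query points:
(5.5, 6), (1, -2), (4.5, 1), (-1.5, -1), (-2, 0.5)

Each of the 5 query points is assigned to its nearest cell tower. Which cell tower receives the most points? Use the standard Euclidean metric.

(5.5, 6) — d² to each: N1:109, N2:121.25, N3:36.25 → nearest is N3
(1, -2) — d² to each: N1:55.25, N2:98.5, N3:29 → nearest is N3
(4.5, 1) — d² to each: N1:85, N2:120.25, N3:3.25 → nearest is N3
(-1.5, -1) — d² to each: N1:25, N2:58.25, N3:57.25 → nearest is N1
(-2, 0.5) — d² to each: N1:12.5, N2:37.25, N3:64.25 → nearest is N1
Tally — N1:2, N3:3. N3 captures the most (3).

N3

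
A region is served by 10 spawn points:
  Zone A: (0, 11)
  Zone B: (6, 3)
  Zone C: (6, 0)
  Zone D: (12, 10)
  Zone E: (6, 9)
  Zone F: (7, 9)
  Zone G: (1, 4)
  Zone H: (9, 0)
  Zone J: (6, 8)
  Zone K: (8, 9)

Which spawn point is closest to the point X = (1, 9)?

Compare squared distances (the ordering matches that of the actual distances):
d²(X, Zone A) = (1−0)² + (9−11)² = 1 + 4 = 5
d²(X, Zone B) = (1−6)² + (9−3)² = 25 + 36 = 61
d²(X, Zone C) = (1−6)² + (9−0)² = 25 + 81 = 106
d²(X, Zone D) = (1−12)² + (9−10)² = 121 + 1 = 122
d²(X, Zone E) = (1−6)² + (9−9)² = 25 + 0 = 25
d²(X, Zone F) = (1−7)² + (9−9)² = 36 + 0 = 36
d²(X, Zone G) = (1−1)² + (9−4)² = 0 + 25 = 25
d²(X, Zone H) = (1−9)² + (9−0)² = 64 + 81 = 145
d²(X, Zone J) = (1−6)² + (9−8)² = 25 + 1 = 26
d²(X, Zone K) = (1−8)² + (9−9)² = 49 + 0 = 49
Zone A is nearest.

Zone A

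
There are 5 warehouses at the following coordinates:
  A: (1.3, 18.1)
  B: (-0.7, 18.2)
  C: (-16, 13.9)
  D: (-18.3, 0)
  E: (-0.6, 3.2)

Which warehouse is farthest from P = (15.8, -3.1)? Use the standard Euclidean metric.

C

Squared Euclidean distances:
|PA|² = 210.25 + 449.44 = 659.69
|PB|² = 272.25 + 453.69 = 725.94
|PC|² = 1011.24 + 289 = 1300.24
|PD|² = 1162.81 + 9.61 = 1172.42
|PE|² = 268.96 + 39.69 = 308.65
The largest is to C.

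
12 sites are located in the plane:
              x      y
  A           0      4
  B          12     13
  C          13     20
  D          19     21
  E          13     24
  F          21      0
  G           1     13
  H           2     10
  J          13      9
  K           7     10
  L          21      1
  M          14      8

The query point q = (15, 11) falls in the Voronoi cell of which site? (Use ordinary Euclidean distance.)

J

Since √ is increasing, it suffices to compare squared distances:
|qA|² = (15−0)² + (11−4)² = 225 + 49 = 274
|qB|² = (15−12)² + (11−13)² = 9 + 4 = 13
|qC|² = (15−13)² + (11−20)² = 4 + 81 = 85
|qD|² = (15−19)² + (11−21)² = 16 + 100 = 116
|qE|² = (15−13)² + (11−24)² = 4 + 169 = 173
|qF|² = (15−21)² + (11−0)² = 36 + 121 = 157
|qG|² = (15−1)² + (11−13)² = 196 + 4 = 200
|qH|² = (15−2)² + (11−10)² = 169 + 1 = 170
|qJ|² = (15−13)² + (11−9)² = 4 + 4 = 8
|qK|² = (15−7)² + (11−10)² = 64 + 1 = 65
|qL|² = (15−21)² + (11−1)² = 36 + 100 = 136
|qM|² = (15−14)² + (11−8)² = 1 + 9 = 10
J is nearest.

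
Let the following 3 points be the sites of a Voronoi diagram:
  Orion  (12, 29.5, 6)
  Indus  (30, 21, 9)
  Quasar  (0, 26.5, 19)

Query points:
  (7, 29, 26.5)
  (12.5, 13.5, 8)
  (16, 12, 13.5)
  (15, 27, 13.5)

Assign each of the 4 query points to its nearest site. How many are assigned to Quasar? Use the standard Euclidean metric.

1

(7, 29, 26.5) — d² to each: Orion:445.5, Indus:899.25, Quasar:111.5 → nearest is Quasar
(12.5, 13.5, 8) — d² to each: Orion:260.25, Indus:363.5, Quasar:446.25 → nearest is Orion
(16, 12, 13.5) — d² to each: Orion:378.5, Indus:297.25, Quasar:496.5 → nearest is Indus
(15, 27, 13.5) — d² to each: Orion:71.5, Indus:281.25, Quasar:255.5 → nearest is Orion
1 of the 4 points has Quasar as nearest.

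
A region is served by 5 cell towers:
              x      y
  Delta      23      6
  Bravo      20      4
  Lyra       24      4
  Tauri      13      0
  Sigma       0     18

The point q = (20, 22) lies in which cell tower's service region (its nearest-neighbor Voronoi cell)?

Delta

Squared Euclidean distances:
d²(q, Delta) = (20−23)² + (22−6)² = 9 + 256 = 265
d²(q, Bravo) = (20−20)² + (22−4)² = 0 + 324 = 324
d²(q, Lyra) = (20−24)² + (22−4)² = 16 + 324 = 340
d²(q, Tauri) = (20−13)² + (22−0)² = 49 + 484 = 533
d²(q, Sigma) = (20−0)² + (22−18)² = 400 + 16 = 416
Delta is nearest.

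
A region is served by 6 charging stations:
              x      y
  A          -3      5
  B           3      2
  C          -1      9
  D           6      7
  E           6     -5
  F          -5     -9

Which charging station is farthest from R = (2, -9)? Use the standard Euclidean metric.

C

Squared Euclidean distances:
|RA|² = 25 + 196 = 221
|RB|² = 1 + 121 = 122
|RC|² = 9 + 324 = 333
|RD|² = 16 + 256 = 272
|RE|² = 16 + 16 = 32
|RF|² = 49 + 0 = 49
The largest is to C.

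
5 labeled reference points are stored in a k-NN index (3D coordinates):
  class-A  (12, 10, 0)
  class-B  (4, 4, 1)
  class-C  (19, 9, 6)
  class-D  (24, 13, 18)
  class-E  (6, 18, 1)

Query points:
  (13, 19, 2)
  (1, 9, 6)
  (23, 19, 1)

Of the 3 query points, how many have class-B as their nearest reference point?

1

(13, 19, 2) — d² to each: class-A:86, class-B:307, class-C:152, class-D:413, class-E:51 → nearest is class-E
(1, 9, 6) — d² to each: class-A:158, class-B:59, class-C:324, class-D:689, class-E:131 → nearest is class-B
(23, 19, 1) — d² to each: class-A:203, class-B:586, class-C:141, class-D:326, class-E:290 → nearest is class-C
1 of the 3 points has class-B as nearest.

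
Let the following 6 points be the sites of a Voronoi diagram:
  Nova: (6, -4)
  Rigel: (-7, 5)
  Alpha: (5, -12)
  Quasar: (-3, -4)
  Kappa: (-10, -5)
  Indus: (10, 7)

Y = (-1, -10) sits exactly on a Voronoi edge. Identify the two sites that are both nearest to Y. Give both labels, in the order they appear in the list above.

Alpha and Quasar

Squared distances from Y to each site:
d²(Y, Nova) = (-1−6)² + (-10−(-4))² = 49 + 36 = 85
d²(Y, Rigel) = (-1−(-7))² + (-10−5)² = 36 + 225 = 261
d²(Y, Alpha) = (-1−5)² + (-10−(-12))² = 36 + 4 = 40
d²(Y, Quasar) = (-1−(-3))² + (-10−(-4))² = 4 + 36 = 40
d²(Y, Kappa) = (-1−(-10))² + (-10−(-5))² = 81 + 25 = 106
d²(Y, Indus) = (-1−10)² + (-10−7)² = 121 + 289 = 410
Y is equidistant from Alpha and Quasar (both at squared distance 40), and every other site is strictly farther — so Y lies on the Alpha–Quasar Voronoi edge.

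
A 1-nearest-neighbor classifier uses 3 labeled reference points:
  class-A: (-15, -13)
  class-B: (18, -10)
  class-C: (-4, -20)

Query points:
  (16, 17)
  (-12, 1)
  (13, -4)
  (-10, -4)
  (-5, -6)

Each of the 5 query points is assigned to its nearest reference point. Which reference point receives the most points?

(16, 17) — d² to each: class-A:1861, class-B:733, class-C:1769 → nearest is class-B
(-12, 1) — d² to each: class-A:205, class-B:1021, class-C:505 → nearest is class-A
(13, -4) — d² to each: class-A:865, class-B:61, class-C:545 → nearest is class-B
(-10, -4) — d² to each: class-A:106, class-B:820, class-C:292 → nearest is class-A
(-5, -6) — d² to each: class-A:149, class-B:545, class-C:197 → nearest is class-A
Tally — class-A:3, class-B:2. class-A captures the most (3).

class-A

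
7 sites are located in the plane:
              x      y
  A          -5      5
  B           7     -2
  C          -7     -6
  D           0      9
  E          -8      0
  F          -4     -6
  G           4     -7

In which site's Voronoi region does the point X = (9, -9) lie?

G

Squared Euclidean distances:
|XA|² = (9−(-5))² + (-9−5)² = 196 + 196 = 392
|XB|² = (9−7)² + (-9−(-2))² = 4 + 49 = 53
|XC|² = (9−(-7))² + (-9−(-6))² = 256 + 9 = 265
|XD|² = (9−0)² + (-9−9)² = 81 + 324 = 405
|XE|² = (9−(-8))² + (-9−0)² = 289 + 81 = 370
|XF|² = (9−(-4))² + (-9−(-6))² = 169 + 9 = 178
|XG|² = (9−4)² + (-9−(-7))² = 25 + 4 = 29
The smallest is to G, so X lies in the Voronoi region of G.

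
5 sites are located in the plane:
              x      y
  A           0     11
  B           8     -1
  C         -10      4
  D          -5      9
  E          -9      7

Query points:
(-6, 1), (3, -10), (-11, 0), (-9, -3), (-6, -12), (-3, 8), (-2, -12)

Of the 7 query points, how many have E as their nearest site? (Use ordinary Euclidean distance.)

0

(-6, 1) — d² to each: A:136, B:200, C:25, D:65, E:45 → nearest is C
(3, -10) — d² to each: A:450, B:106, C:365, D:425, E:433 → nearest is B
(-11, 0) — d² to each: A:242, B:362, C:17, D:117, E:53 → nearest is C
(-9, -3) — d² to each: A:277, B:293, C:50, D:160, E:100 → nearest is C
(-6, -12) — d² to each: A:565, B:317, C:272, D:442, E:370 → nearest is C
(-3, 8) — d² to each: A:18, B:202, C:65, D:5, E:37 → nearest is D
(-2, -12) — d² to each: A:533, B:221, C:320, D:450, E:410 → nearest is B
0 of the 7 points have E as nearest.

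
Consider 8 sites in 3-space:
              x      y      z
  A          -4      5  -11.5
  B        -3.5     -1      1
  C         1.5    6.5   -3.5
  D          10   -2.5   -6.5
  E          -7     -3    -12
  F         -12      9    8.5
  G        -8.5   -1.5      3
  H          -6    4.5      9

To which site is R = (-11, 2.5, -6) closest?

E

Squared Euclidean distances:
|RA|² = (-11−(-4))² + (2.5−5)² + (-6−(-11.5))² = 49 + 6.25 + 30.25 = 85.5
|RB|² = (-11−(-3.5))² + (2.5−(-1))² + (-6−1)² = 56.25 + 12.25 + 49 = 117.5
|RC|² = (-11−1.5)² + (2.5−6.5)² + (-6−(-3.5))² = 156.25 + 16 + 6.25 = 178.5
|RD|² = (-11−10)² + (2.5−(-2.5))² + (-6−(-6.5))² = 441 + 25 + 0.25 = 466.25
|RE|² = (-11−(-7))² + (2.5−(-3))² + (-6−(-12))² = 16 + 30.25 + 36 = 82.25
|RF|² = (-11−(-12))² + (2.5−9)² + (-6−8.5)² = 1 + 42.25 + 210.25 = 253.5
|RG|² = (-11−(-8.5))² + (2.5−(-1.5))² + (-6−3)² = 6.25 + 16 + 81 = 103.25
|RH|² = (-11−(-6))² + (2.5−4.5)² + (-6−9)² = 25 + 4 + 225 = 254
The smallest is to E, so R lies in the Voronoi region of E.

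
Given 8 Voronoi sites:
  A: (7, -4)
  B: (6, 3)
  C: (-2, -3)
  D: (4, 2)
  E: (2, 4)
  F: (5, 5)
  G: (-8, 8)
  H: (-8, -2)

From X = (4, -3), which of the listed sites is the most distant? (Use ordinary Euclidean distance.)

G

Since √ is increasing, it suffices to compare squared distances:
|XA|² = 9 + 1 = 10
|XB|² = 4 + 36 = 40
|XC|² = 36 + 0 = 36
|XD|² = 0 + 25 = 25
|XE|² = 4 + 49 = 53
|XF|² = 1 + 64 = 65
|XG|² = 144 + 121 = 265
|XH|² = 144 + 1 = 145
The largest is to G.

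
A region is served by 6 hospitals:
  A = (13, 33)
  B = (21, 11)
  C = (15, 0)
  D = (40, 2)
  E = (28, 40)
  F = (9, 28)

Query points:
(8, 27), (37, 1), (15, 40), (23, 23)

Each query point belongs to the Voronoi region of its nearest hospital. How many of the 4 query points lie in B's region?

1

(8, 27) — d² to each: A:61, B:425, C:778, D:1649, E:569, F:2 → nearest is F
(37, 1) — d² to each: A:1600, B:356, C:485, D:10, E:1602, F:1513 → nearest is D
(15, 40) — d² to each: A:53, B:877, C:1600, D:2069, E:169, F:180 → nearest is A
(23, 23) — d² to each: A:200, B:148, C:593, D:730, E:314, F:221 → nearest is B
1 of the 4 points has B as nearest.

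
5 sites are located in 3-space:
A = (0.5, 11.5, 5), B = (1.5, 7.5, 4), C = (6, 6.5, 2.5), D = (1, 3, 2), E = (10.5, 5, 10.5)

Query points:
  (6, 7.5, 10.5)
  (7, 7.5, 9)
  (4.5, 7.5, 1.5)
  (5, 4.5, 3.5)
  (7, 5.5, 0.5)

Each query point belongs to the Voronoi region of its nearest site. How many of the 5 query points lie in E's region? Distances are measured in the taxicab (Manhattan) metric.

(6, 7.5, 10.5) — d to each: A:15, B:11, C:9, D:18, E:7 → nearest is E
(7, 7.5, 9) — d to each: A:14.5, B:10.5, C:8.5, D:17.5, E:7.5 → nearest is E
(4.5, 7.5, 1.5) — d to each: A:11.5, B:5.5, C:3.5, D:8.5, E:17.5 → nearest is C
(5, 4.5, 3.5) — d to each: A:13, B:7, C:4, D:7, E:13 → nearest is C
(7, 5.5, 0.5) — d to each: A:17, B:11, C:4, D:10, E:14 → nearest is C
2 of the 5 points have E as nearest.

2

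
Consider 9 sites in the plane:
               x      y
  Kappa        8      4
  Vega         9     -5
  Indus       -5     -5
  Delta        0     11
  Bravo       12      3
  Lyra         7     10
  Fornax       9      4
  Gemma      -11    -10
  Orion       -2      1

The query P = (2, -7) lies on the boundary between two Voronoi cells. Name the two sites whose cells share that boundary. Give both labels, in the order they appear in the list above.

Squared distances from P to each site:
d²(P, Kappa) = 36 + 121 = 157
d²(P, Vega) = 49 + 4 = 53
d²(P, Indus) = 49 + 4 = 53
d²(P, Delta) = 4 + 324 = 328
d²(P, Bravo) = 100 + 100 = 200
d²(P, Lyra) = 25 + 289 = 314
d²(P, Fornax) = 49 + 121 = 170
d²(P, Gemma) = 169 + 9 = 178
d²(P, Orion) = 16 + 64 = 80
P is equidistant from Vega and Indus (both at squared distance 53), and every other site is strictly farther — so P lies on the Vega–Indus Voronoi edge.

Vega and Indus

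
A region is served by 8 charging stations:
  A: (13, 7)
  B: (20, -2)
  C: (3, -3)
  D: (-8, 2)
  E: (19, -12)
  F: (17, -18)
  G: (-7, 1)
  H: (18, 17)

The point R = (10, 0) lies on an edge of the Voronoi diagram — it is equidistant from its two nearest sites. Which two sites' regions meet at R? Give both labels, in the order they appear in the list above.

A and C

Squared distances from R to each site:
|RA|² = (10−13)² + (0−7)² = 9 + 49 = 58
|RB|² = (10−20)² + (0−(-2))² = 100 + 4 = 104
|RC|² = (10−3)² + (0−(-3))² = 49 + 9 = 58
|RD|² = (10−(-8))² + (0−2)² = 324 + 4 = 328
|RE|² = (10−19)² + (0−(-12))² = 81 + 144 = 225
|RF|² = (10−17)² + (0−(-18))² = 49 + 324 = 373
|RG|² = (10−(-7))² + (0−1)² = 289 + 1 = 290
|RH|² = (10−18)² + (0−17)² = 64 + 289 = 353
R is equidistant from A and C (both at squared distance 58), and every other site is strictly farther — so R lies on the A–C Voronoi edge.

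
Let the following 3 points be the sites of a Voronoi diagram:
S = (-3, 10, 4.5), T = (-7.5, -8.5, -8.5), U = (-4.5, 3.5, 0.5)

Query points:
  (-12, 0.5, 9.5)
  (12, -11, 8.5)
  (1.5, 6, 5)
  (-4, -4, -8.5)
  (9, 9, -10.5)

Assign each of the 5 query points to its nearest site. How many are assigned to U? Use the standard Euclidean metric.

(-12, 0.5, 9.5) — d² to each: S:196.25, T:425.25, U:146.25 → nearest is U
(12, -11, 8.5) — d² to each: S:682, T:675.5, U:546.5 → nearest is U
(1.5, 6, 5) — d² to each: S:36.5, T:473.5, U:62.5 → nearest is S
(-4, -4, -8.5) — d² to each: S:366, T:32.5, U:137.5 → nearest is T
(9, 9, -10.5) — d² to each: S:370, T:582.5, U:333.5 → nearest is U
3 of the 5 points have U as nearest.

3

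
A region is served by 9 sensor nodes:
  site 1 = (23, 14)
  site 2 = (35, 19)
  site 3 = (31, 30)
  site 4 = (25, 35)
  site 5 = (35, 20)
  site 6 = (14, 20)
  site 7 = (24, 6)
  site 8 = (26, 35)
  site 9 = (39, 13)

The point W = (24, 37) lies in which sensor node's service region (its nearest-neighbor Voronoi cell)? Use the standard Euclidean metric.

Compare squared distances (the ordering matches that of the actual distances):
d²(W, site 1) = (24−23)² + (37−14)² = 1 + 529 = 530
d²(W, site 2) = (24−35)² + (37−19)² = 121 + 324 = 445
d²(W, site 3) = (24−31)² + (37−30)² = 49 + 49 = 98
d²(W, site 4) = (24−25)² + (37−35)² = 1 + 4 = 5
d²(W, site 5) = (24−35)² + (37−20)² = 121 + 289 = 410
d²(W, site 6) = (24−14)² + (37−20)² = 100 + 289 = 389
d²(W, site 7) = (24−24)² + (37−6)² = 0 + 961 = 961
d²(W, site 8) = (24−26)² + (37−35)² = 4 + 4 = 8
d²(W, site 9) = (24−39)² + (37−13)² = 225 + 576 = 801
The smallest is to site 4, so W lies in the Voronoi region of site 4.

site 4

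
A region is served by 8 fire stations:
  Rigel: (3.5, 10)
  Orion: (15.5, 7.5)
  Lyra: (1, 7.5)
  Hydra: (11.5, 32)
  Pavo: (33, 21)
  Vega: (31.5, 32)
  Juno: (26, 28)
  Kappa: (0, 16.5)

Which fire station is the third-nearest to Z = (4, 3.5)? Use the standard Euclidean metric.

Orion

Squared Euclidean distances:
d²(Z, Rigel) = (4−3.5)² + (3.5−10)² = 0.25 + 42.25 = 42.5
d²(Z, Orion) = (4−15.5)² + (3.5−7.5)² = 132.25 + 16 = 148.25
d²(Z, Lyra) = (4−1)² + (3.5−7.5)² = 9 + 16 = 25
d²(Z, Hydra) = (4−11.5)² + (3.5−32)² = 56.25 + 812.25 = 868.5
d²(Z, Pavo) = (4−33)² + (3.5−21)² = 841 + 306.25 = 1147.25
d²(Z, Vega) = (4−31.5)² + (3.5−32)² = 756.25 + 812.25 = 1568.5
d²(Z, Juno) = (4−26)² + (3.5−28)² = 484 + 600.25 = 1084.25
d²(Z, Kappa) = (4−0)² + (3.5−16.5)² = 16 + 169 = 185
Sorted ascending: Lyra, Rigel, Orion, Kappa, … — the third-nearest is Orion.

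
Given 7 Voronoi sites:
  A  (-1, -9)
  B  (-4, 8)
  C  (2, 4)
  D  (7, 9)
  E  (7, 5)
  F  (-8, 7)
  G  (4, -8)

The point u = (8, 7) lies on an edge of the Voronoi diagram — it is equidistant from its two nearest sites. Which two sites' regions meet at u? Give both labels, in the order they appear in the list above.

D and E

Squared distances from u to each site:
|uA|² = 81 + 256 = 337
|uB|² = 144 + 1 = 145
|uC|² = 36 + 9 = 45
|uD|² = 1 + 4 = 5
|uE|² = 1 + 4 = 5
|uF|² = 256 + 0 = 256
|uG|² = 16 + 225 = 241
u is equidistant from D and E (both at squared distance 5), and every other site is strictly farther — so u lies on the D–E Voronoi edge.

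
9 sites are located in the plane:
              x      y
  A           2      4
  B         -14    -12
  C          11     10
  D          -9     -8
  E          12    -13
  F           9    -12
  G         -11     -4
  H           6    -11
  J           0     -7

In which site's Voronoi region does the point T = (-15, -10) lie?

B

Since √ is increasing, it suffices to compare squared distances:
|TA|² = (-15−2)² + (-10−4)² = 289 + 196 = 485
|TB|² = (-15−(-14))² + (-10−(-12))² = 1 + 4 = 5
|TC|² = (-15−11)² + (-10−10)² = 676 + 400 = 1076
|TD|² = (-15−(-9))² + (-10−(-8))² = 36 + 4 = 40
|TE|² = (-15−12)² + (-10−(-13))² = 729 + 9 = 738
|TF|² = (-15−9)² + (-10−(-12))² = 576 + 4 = 580
|TG|² = (-15−(-11))² + (-10−(-4))² = 16 + 36 = 52
|TH|² = (-15−6)² + (-10−(-11))² = 441 + 1 = 442
|TJ|² = (-15−0)² + (-10−(-7))² = 225 + 9 = 234
The smallest is to B, so T lies in the Voronoi region of B.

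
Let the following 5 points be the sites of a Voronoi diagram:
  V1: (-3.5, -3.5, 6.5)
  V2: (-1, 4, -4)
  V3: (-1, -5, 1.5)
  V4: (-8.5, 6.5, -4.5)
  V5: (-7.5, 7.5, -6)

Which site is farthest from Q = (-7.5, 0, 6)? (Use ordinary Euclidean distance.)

V5

Since √ is increasing, it suffices to compare squared distances:
|QV1|² = (-7.5−(-3.5))² + (0−(-3.5))² + (6−6.5)² = 16 + 12.25 + 0.25 = 28.5
|QV2|² = (-7.5−(-1))² + (0−4)² + (6−(-4))² = 42.25 + 16 + 100 = 158.25
|QV3|² = (-7.5−(-1))² + (0−(-5))² + (6−1.5)² = 42.25 + 25 + 20.25 = 87.5
|QV4|² = (-7.5−(-8.5))² + (0−6.5)² + (6−(-4.5))² = 1 + 42.25 + 110.25 = 153.5
|QV5|² = (-7.5−(-7.5))² + (0−7.5)² + (6−(-6))² = 0 + 56.25 + 144 = 200.25
The largest is to V5.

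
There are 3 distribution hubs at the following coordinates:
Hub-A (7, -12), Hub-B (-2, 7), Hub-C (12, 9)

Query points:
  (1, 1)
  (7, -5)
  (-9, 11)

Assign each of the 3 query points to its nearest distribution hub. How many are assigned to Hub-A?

(1, 1) — d² to each: Hub-A:205, Hub-B:45, Hub-C:185 → nearest is Hub-B
(7, -5) — d² to each: Hub-A:49, Hub-B:225, Hub-C:221 → nearest is Hub-A
(-9, 11) — d² to each: Hub-A:785, Hub-B:65, Hub-C:445 → nearest is Hub-B
1 of the 3 points has Hub-A as nearest.

1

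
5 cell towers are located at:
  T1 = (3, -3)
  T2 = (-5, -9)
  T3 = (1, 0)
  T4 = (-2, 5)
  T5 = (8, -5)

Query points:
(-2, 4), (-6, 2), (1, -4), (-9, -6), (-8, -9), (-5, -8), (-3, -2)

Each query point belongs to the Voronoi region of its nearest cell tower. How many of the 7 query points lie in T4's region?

2

(-2, 4) — d² to each: T1:74, T2:178, T3:25, T4:1, T5:181 → nearest is T4
(-6, 2) — d² to each: T1:106, T2:122, T3:53, T4:25, T5:245 → nearest is T4
(1, -4) — d² to each: T1:5, T2:61, T3:16, T4:90, T5:50 → nearest is T1
(-9, -6) — d² to each: T1:153, T2:25, T3:136, T4:170, T5:290 → nearest is T2
(-8, -9) — d² to each: T1:157, T2:9, T3:162, T4:232, T5:272 → nearest is T2
(-5, -8) — d² to each: T1:89, T2:1, T3:100, T4:178, T5:178 → nearest is T2
(-3, -2) — d² to each: T1:37, T2:53, T3:20, T4:50, T5:130 → nearest is T3
2 of the 7 points have T4 as nearest.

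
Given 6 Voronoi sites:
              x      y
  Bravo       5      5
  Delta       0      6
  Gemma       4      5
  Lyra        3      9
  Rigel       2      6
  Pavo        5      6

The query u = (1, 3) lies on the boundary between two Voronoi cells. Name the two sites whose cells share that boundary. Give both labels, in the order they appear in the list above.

Squared distances from u to each site:
d²(u, Bravo) = (1−5)² + (3−5)² = 16 + 4 = 20
d²(u, Delta) = (1−0)² + (3−6)² = 1 + 9 = 10
d²(u, Gemma) = (1−4)² + (3−5)² = 9 + 4 = 13
d²(u, Lyra) = (1−3)² + (3−9)² = 4 + 36 = 40
d²(u, Rigel) = (1−2)² + (3−6)² = 1 + 9 = 10
d²(u, Pavo) = (1−5)² + (3−6)² = 16 + 9 = 25
u is equidistant from Delta and Rigel (both at squared distance 10), and every other site is strictly farther — so u lies on the Delta–Rigel Voronoi edge.

Delta and Rigel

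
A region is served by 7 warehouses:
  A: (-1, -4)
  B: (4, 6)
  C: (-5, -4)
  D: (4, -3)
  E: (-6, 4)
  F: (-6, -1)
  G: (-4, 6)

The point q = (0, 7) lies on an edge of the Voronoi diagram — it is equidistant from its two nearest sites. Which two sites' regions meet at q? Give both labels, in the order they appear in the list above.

Squared distances from q to each site:
|qA|² = (0−(-1))² + (7−(-4))² = 1 + 121 = 122
|qB|² = (0−4)² + (7−6)² = 16 + 1 = 17
|qC|² = (0−(-5))² + (7−(-4))² = 25 + 121 = 146
|qD|² = (0−4)² + (7−(-3))² = 16 + 100 = 116
|qE|² = (0−(-6))² + (7−4)² = 36 + 9 = 45
|qF|² = (0−(-6))² + (7−(-1))² = 36 + 64 = 100
|qG|² = (0−(-4))² + (7−6)² = 16 + 1 = 17
q is equidistant from B and G (both at squared distance 17), and every other site is strictly farther — so q lies on the B–G Voronoi edge.

B and G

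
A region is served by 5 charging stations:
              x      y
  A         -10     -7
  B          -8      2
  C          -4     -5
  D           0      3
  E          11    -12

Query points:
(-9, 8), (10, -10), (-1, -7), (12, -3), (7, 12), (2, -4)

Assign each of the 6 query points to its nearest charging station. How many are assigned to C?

2

(-9, 8) — d² to each: A:226, B:37, C:194, D:106, E:800 → nearest is B
(10, -10) — d² to each: A:409, B:468, C:221, D:269, E:5 → nearest is E
(-1, -7) — d² to each: A:81, B:130, C:13, D:101, E:169 → nearest is C
(12, -3) — d² to each: A:500, B:425, C:260, D:180, E:82 → nearest is E
(7, 12) — d² to each: A:650, B:325, C:410, D:130, E:592 → nearest is D
(2, -4) — d² to each: A:153, B:136, C:37, D:53, E:145 → nearest is C
2 of the 6 points have C as nearest.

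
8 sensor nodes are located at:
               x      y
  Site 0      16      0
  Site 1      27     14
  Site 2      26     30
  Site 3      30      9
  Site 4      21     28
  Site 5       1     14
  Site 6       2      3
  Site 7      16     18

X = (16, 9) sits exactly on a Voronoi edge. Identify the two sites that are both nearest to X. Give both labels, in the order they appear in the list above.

Squared distances from X to each site:
d²(X, Site 0) = (16−16)² + (9−0)² = 0 + 81 = 81
d²(X, Site 1) = (16−27)² + (9−14)² = 121 + 25 = 146
d²(X, Site 2) = (16−26)² + (9−30)² = 100 + 441 = 541
d²(X, Site 3) = (16−30)² + (9−9)² = 196 + 0 = 196
d²(X, Site 4) = (16−21)² + (9−28)² = 25 + 361 = 386
d²(X, Site 5) = (16−1)² + (9−14)² = 225 + 25 = 250
d²(X, Site 6) = (16−2)² + (9−3)² = 196 + 36 = 232
d²(X, Site 7) = (16−16)² + (9−18)² = 0 + 81 = 81
X is equidistant from Site 0 and Site 7 (both at squared distance 81), and every other site is strictly farther — so X lies on the Site 0–Site 7 Voronoi edge.

Site 0 and Site 7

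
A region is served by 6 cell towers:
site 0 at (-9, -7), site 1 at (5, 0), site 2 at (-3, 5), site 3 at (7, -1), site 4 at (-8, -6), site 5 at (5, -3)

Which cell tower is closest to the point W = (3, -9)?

site 5

Compare squared distances (the ordering matches that of the actual distances):
d²(W, site 0) = (3−(-9))² + (-9−(-7))² = 144 + 4 = 148
d²(W, site 1) = (3−5)² + (-9−0)² = 4 + 81 = 85
d²(W, site 2) = (3−(-3))² + (-9−5)² = 36 + 196 = 232
d²(W, site 3) = (3−7)² + (-9−(-1))² = 16 + 64 = 80
d²(W, site 4) = (3−(-8))² + (-9−(-6))² = 121 + 9 = 130
d²(W, site 5) = (3−5)² + (-9−(-3))² = 4 + 36 = 40
site 5 is nearest.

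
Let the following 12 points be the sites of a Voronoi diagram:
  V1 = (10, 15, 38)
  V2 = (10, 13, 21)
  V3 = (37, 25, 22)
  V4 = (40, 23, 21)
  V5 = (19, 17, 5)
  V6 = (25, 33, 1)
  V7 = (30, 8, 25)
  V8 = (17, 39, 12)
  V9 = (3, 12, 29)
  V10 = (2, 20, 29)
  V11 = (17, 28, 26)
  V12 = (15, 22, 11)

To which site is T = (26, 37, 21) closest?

V8

Compare squared distances (the ordering matches that of the actual distances):
|TV1|² = 256 + 484 + 289 = 1029
|TV2|² = 256 + 576 + 0 = 832
|TV3|² = 121 + 144 + 1 = 266
|TV4|² = 196 + 196 + 0 = 392
|TV5|² = 49 + 400 + 256 = 705
|TV6|² = 1 + 16 + 400 = 417
|TV7|² = 16 + 841 + 16 = 873
|TV8|² = 81 + 4 + 81 = 166
|TV9|² = 529 + 625 + 64 = 1218
d²(T, V10) = 576 + 289 + 64 = 929
d²(T, V11) = 81 + 81 + 25 = 187
d²(T, V12) = 121 + 225 + 100 = 446
V8 is nearest.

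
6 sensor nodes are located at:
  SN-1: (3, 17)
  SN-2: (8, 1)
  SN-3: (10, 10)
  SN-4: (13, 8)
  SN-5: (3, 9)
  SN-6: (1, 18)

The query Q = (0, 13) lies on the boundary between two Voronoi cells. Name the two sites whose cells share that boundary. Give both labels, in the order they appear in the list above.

Squared distances from Q to each site:
d²(Q, SN-1) = (0−3)² + (13−17)² = 9 + 16 = 25
d²(Q, SN-2) = (0−8)² + (13−1)² = 64 + 144 = 208
d²(Q, SN-3) = (0−10)² + (13−10)² = 100 + 9 = 109
d²(Q, SN-4) = (0−13)² + (13−8)² = 169 + 25 = 194
d²(Q, SN-5) = (0−3)² + (13−9)² = 9 + 16 = 25
d²(Q, SN-6) = (0−1)² + (13−18)² = 1 + 25 = 26
Q is equidistant from SN-1 and SN-5 (both at squared distance 25), and every other site is strictly farther — so Q lies on the SN-1–SN-5 Voronoi edge.

SN-1 and SN-5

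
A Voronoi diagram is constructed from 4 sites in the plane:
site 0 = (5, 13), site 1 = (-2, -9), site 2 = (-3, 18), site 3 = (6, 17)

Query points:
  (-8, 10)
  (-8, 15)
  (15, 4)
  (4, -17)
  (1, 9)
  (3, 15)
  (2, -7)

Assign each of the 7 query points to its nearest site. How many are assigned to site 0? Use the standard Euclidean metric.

3

(-8, 10) — d² to each: site 0:178, site 1:397, site 2:89, site 3:245 → nearest is site 2
(-8, 15) — d² to each: site 0:173, site 1:612, site 2:34, site 3:200 → nearest is site 2
(15, 4) — d² to each: site 0:181, site 1:458, site 2:520, site 3:250 → nearest is site 0
(4, -17) — d² to each: site 0:901, site 1:100, site 2:1274, site 3:1160 → nearest is site 1
(1, 9) — d² to each: site 0:32, site 1:333, site 2:97, site 3:89 → nearest is site 0
(3, 15) — d² to each: site 0:8, site 1:601, site 2:45, site 3:13 → nearest is site 0
(2, -7) — d² to each: site 0:409, site 1:20, site 2:650, site 3:592 → nearest is site 1
3 of the 7 points have site 0 as nearest.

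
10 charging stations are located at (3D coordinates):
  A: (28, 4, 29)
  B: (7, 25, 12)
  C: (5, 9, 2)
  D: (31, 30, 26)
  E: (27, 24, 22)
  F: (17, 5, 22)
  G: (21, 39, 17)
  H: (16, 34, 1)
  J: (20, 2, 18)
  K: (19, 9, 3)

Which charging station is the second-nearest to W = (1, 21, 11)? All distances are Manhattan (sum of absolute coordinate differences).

C

d(W,A) = 27 + 17 + 18 = 62
d(W,B) = 6 + 4 + 1 = 11
d(W,C) = 4 + 12 + 9 = 25
d(W,D) = 30 + 9 + 15 = 54
d(W,E) = 26 + 3 + 11 = 40
d(W,F) = 16 + 16 + 11 = 43
d(W,G) = 20 + 18 + 6 = 44
d(W,H) = 15 + 13 + 10 = 38
d(W,J) = 19 + 19 + 7 = 45
d(W,K) = 18 + 12 + 8 = 38
Sorted ascending: B, C, H, … — the second-nearest is C.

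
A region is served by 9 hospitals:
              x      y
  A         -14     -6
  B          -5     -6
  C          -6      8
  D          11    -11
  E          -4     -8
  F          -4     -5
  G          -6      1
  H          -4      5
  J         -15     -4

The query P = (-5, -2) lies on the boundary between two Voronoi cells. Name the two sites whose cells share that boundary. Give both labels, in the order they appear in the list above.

Squared distances from P to each site:
|PA|² = 81 + 16 = 97
|PB|² = 0 + 16 = 16
|PC|² = 1 + 100 = 101
|PD|² = 256 + 81 = 337
|PE|² = 1 + 36 = 37
|PF|² = 1 + 9 = 10
|PG|² = 1 + 9 = 10
|PH|² = 1 + 49 = 50
|PJ|² = 100 + 4 = 104
P is equidistant from F and G (both at squared distance 10), and every other site is strictly farther — so P lies on the F–G Voronoi edge.

F and G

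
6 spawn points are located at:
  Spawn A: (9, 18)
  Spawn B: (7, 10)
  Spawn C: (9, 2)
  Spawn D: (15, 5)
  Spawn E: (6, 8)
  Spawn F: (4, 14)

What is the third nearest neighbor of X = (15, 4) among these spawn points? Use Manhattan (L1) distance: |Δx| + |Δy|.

Spawn E

d(X, Spawn A) = |15−9| + |4−18| = 6 + 14 = 20
d(X, Spawn B) = |15−7| + |4−10| = 8 + 6 = 14
d(X, Spawn C) = |15−9| + |4−2| = 6 + 2 = 8
d(X, Spawn D) = |15−15| + |4−5| = 0 + 1 = 1
d(X, Spawn E) = |15−6| + |4−8| = 9 + 4 = 13
d(X, Spawn F) = |15−4| + |4−14| = 11 + 10 = 21
Sorted ascending: Spawn D, Spawn C, Spawn E, Spawn B, … — the third-nearest is Spawn E.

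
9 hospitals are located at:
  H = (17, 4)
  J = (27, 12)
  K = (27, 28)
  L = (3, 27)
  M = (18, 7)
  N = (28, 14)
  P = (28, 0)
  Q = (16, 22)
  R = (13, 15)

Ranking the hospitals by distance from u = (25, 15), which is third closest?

Compare squared distances (the ordering matches that of the actual distances):
|uH|² = (25−17)² + (15−4)² = 64 + 121 = 185
|uJ|² = (25−27)² + (15−12)² = 4 + 9 = 13
|uK|² = (25−27)² + (15−28)² = 4 + 169 = 173
|uL|² = (25−3)² + (15−27)² = 484 + 144 = 628
|uM|² = (25−18)² + (15−7)² = 49 + 64 = 113
|uN|² = (25−28)² + (15−14)² = 9 + 1 = 10
|uP|² = (25−28)² + (15−0)² = 9 + 225 = 234
|uQ|² = (25−16)² + (15−22)² = 81 + 49 = 130
|uR|² = (25−13)² + (15−15)² = 144 + 0 = 144
Sorted ascending: N, J, M, Q, … — the third-nearest is M.

M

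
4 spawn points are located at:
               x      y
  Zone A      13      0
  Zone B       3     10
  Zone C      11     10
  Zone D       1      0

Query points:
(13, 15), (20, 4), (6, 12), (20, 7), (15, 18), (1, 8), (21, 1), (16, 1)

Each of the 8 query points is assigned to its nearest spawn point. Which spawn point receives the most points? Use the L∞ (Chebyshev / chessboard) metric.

(13, 15) — d to each: Zone A:15, Zone B:10, Zone C:5, Zone D:15 → nearest is Zone C
(20, 4) — d to each: Zone A:7, Zone B:17, Zone C:9, Zone D:19 → nearest is Zone A
(6, 12) — d to each: Zone A:12, Zone B:3, Zone C:5, Zone D:12 → nearest is Zone B
(20, 7) — d to each: Zone A:7, Zone B:17, Zone C:9, Zone D:19 → nearest is Zone A
(15, 18) — d to each: Zone A:18, Zone B:12, Zone C:8, Zone D:18 → nearest is Zone C
(1, 8) — d to each: Zone A:12, Zone B:2, Zone C:10, Zone D:8 → nearest is Zone B
(21, 1) — d to each: Zone A:8, Zone B:18, Zone C:10, Zone D:20 → nearest is Zone A
(16, 1) — d to each: Zone A:3, Zone B:13, Zone C:9, Zone D:15 → nearest is Zone A
Tally — Zone A:4, Zone B:2, Zone C:2. Zone A captures the most (4).

Zone A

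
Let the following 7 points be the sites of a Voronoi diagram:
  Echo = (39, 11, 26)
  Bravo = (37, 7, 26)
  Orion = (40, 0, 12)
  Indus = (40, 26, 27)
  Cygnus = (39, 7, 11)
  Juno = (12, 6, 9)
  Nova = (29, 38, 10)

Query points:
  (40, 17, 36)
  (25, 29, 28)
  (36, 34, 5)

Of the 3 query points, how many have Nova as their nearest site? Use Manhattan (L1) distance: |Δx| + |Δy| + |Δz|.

(40, 17, 36) — d to each: Echo:17, Bravo:23, Orion:41, Indus:18, Cygnus:36, Juno:66, Nova:58 → nearest is Echo
(25, 29, 28) — d to each: Echo:34, Bravo:36, Orion:60, Indus:19, Cygnus:53, Juno:55, Nova:31 → nearest is Indus
(36, 34, 5) — d to each: Echo:47, Bravo:49, Orion:45, Indus:34, Cygnus:36, Juno:56, Nova:16 → nearest is Nova
1 of the 3 points has Nova as nearest.

1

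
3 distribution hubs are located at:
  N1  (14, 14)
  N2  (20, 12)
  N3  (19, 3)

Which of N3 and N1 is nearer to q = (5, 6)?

Compare squared distances:
|qN3|² = (5−19)² + (6−3)² = 196 + 9 = 205
|qN1|² = (5−14)² + (6−14)² = 81 + 64 = 145
205 > 145, so N1 is closer.

N1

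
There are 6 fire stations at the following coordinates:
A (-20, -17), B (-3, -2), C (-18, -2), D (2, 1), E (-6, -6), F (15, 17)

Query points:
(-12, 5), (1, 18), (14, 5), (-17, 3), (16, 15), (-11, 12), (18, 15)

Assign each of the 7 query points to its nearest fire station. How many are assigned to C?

3

(-12, 5) — d² to each: A:548, B:130, C:85, D:212, E:157, F:873 → nearest is C
(1, 18) — d² to each: A:1666, B:416, C:761, D:290, E:625, F:197 → nearest is F
(14, 5) — d² to each: A:1640, B:338, C:1073, D:160, E:521, F:145 → nearest is F
(-17, 3) — d² to each: A:409, B:221, C:26, D:365, E:202, F:1220 → nearest is C
(16, 15) — d² to each: A:2320, B:650, C:1445, D:392, E:925, F:5 → nearest is F
(-11, 12) — d² to each: A:922, B:260, C:245, D:290, E:349, F:701 → nearest is C
(18, 15) — d² to each: A:2468, B:730, C:1585, D:452, E:1017, F:13 → nearest is F
3 of the 7 points have C as nearest.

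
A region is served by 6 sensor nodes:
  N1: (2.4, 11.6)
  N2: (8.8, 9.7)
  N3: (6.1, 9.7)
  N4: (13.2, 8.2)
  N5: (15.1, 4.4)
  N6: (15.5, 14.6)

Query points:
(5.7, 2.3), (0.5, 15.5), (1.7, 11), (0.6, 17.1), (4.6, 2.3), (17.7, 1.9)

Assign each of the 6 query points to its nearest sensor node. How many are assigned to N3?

2

(5.7, 2.3) — d² to each: N1:97.38, N2:64.37, N3:54.92, N4:91.06, N5:92.77, N6:247.33 → nearest is N3
(0.5, 15.5) — d² to each: N1:18.82, N2:102.53, N3:65, N4:214.58, N5:336.37, N6:225.81 → nearest is N1
(1.7, 11) — d² to each: N1:0.85, N2:52.1, N3:21.05, N4:140.09, N5:223.12, N6:203.4 → nearest is N1
(0.6, 17.1) — d² to each: N1:33.49, N2:122, N3:85.01, N4:237.97, N5:371.54, N6:228.26 → nearest is N1
(4.6, 2.3) — d² to each: N1:91.33, N2:72.4, N3:57.01, N4:108.77, N5:114.66, N6:270.1 → nearest is N3
(17.7, 1.9) — d² to each: N1:328.18, N2:140.05, N3:195.4, N4:59.94, N5:13.01, N6:166.13 → nearest is N5
2 of the 6 points have N3 as nearest.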